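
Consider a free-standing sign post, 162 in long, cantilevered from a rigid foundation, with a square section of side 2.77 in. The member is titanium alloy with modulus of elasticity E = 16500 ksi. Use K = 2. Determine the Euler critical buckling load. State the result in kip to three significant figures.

I = a⁴/12 = 2.77⁴/12 = 4.906 in⁴
Effective length L_e = K·L = 2 × 162 = 324.0 in
P_cr = π²EI / L_e² = π² × 16500×10³ × 4.906 / 324.0² = 7.611×10^3 lb

P_cr ≈ 7.61 kip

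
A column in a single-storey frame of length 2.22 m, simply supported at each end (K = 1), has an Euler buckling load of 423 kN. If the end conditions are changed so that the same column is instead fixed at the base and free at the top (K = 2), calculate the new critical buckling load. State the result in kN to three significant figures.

P_cr ≈ 106 kN

P_cr ∝ 1/K², so P_cr,new = P_cr,old × (K_old/K_new)² = 423 × (1/2)²
= 423 × 0.2500 = 106 kN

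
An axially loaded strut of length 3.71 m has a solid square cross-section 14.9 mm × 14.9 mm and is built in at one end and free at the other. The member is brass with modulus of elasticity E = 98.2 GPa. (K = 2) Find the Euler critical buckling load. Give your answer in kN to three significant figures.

I = a⁴/12 = 14.9⁴/12 = 4.107×10^3 mm⁴
I = 4.107×10^3 mm⁴ = 4.107×10^-9 m⁴
Effective length L_e = K·L = 2 × 3.71 = 7.420 m
P_cr = π²EI / L_e² = π² × 98.2×10⁹ × 4.107×10^-9 / 7.420² = 72.30 N

P_cr ≈ 0.0723 kN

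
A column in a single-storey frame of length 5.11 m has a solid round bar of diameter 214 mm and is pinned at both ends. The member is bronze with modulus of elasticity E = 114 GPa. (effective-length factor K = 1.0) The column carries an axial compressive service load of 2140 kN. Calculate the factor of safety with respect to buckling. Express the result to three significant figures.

I = πd⁴/64 = π×214⁴/64 = 1.029×10^8 mm⁴
I = 1.029×10^8 mm⁴ = 1.029×10^-4 m⁴
Effective length L_e = K·L = 1 × 5.11 = 5.110 m
P_cr = π²EI / L_e² = π² × 114×10⁹ × 1.029×10^-4 / 5.110² = 4.436×10^6 N
Factor of safety n = P_cr / P = 4436.0 / 2140 = 2.07

n ≈ 2.07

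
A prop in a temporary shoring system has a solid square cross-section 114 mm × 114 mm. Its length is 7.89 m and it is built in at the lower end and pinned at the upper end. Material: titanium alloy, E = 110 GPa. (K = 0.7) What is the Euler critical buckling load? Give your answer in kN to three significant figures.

P_cr ≈ 501 kN

I = a⁴/12 = 114⁴/12 = 1.407×10^7 mm⁴
I = 1.407×10^7 mm⁴ = 1.407×10^-5 m⁴
Effective length L_e = K·L = 0.7 × 7.89 = 5.523 m
P_cr = π²EI / L_e² = π² × 110×10⁹ × 1.407×10^-5 / 5.523² = 5.009×10^5 N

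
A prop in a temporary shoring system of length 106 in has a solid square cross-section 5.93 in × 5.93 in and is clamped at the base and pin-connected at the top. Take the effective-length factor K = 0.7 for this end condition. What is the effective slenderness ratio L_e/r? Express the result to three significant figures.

λ ≈ 43.3

I = a⁴/12 = 5.93⁴/12 = 103.0 in⁴
A = 35.16 in²;  r_min = √(I/A) = √(103.0/35.16) = 1.712 in
L_e = K·L = 0.7 × 106 = 74.20 in
λ = L_e / r_min = 74.200 / 1.712 = 43.3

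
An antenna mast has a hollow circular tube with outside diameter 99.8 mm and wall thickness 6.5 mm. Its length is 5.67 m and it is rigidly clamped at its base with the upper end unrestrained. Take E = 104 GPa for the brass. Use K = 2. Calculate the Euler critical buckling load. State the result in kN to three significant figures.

P_cr ≈ 16.6 kN

Inner diameter d_i = 99.8 − 2×6.5 = 86.80 mm
I = π(d_o⁴ − d_i⁴)/64 = π(99.8⁴ − 86.80⁴)/64 = 2.083×10^6 mm⁴
I = 2.083×10^6 mm⁴ = 2.083×10^-6 m⁴
Effective length L_e = K·L = 2 × 5.67 = 11.34 m
P_cr = π²EI / L_e² = π² × 104×10⁹ × 2.083×10^-6 / 11.34² = 1.663×10^4 N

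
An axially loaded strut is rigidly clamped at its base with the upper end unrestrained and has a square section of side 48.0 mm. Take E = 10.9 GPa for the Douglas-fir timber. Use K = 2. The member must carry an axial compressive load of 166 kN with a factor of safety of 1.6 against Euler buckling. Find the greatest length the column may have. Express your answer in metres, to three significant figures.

L_max ≈ 0.212 m

I = a⁴/12 = 48.0⁴/12 = 4.424×10^5 mm⁴
I = 4.424×10^-7 m⁴
Required critical load P_cr = n·P = 1.6 × 166 = 265.6 kN = 2.656×10^5 N
From P_cr = π²EI/(K·L)²:  L = (1/K)·√(π²EI/P_cr) = (1/2)·√(π²×1.09×10^10×4.424×10^-7/2.656×10^5)
L = 0.212 m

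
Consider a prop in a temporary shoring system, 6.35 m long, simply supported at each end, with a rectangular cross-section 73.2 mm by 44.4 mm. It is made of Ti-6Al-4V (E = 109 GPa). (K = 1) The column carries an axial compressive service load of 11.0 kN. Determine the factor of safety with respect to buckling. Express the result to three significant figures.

Buckling occurs about the weak axis: I_min = h·b³/12 with b = 44.4 mm (the shorter side).
I_min = 73.2×44.4³/12 = 5.339×10^5 mm⁴
I = 5.339×10^5 mm⁴ = 5.339×10^-7 m⁴
Effective length L_e = K·L = 1 × 6.35 = 6.350 m
P_cr = π²EI / L_e² = π² × 109×10⁹ × 5.339×10^-7 / 6.350² = 1.424×10^4 N
Factor of safety n = P_cr / P = 14.245 / 11.0 = 1.29

n ≈ 1.29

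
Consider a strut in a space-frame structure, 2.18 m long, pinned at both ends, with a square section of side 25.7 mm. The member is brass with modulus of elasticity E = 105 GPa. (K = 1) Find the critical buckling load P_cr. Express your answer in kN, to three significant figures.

P_cr ≈ 7.93 kN

I = a⁴/12 = 25.7⁴/12 = 3.635×10^4 mm⁴
I = 3.635×10^4 mm⁴ = 3.635×10^-8 m⁴
Effective length L_e = K·L = 1 × 2.18 = 2.180 m
P_cr = π²EI / L_e² = π² × 105×10⁹ × 3.635×10^-8 / 2.180² = 7.927×10^3 N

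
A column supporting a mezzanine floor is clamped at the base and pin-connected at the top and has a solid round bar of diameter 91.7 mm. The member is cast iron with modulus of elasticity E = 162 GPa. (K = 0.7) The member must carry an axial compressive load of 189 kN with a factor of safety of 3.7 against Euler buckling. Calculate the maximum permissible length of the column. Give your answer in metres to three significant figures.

I = πd⁴/64 = π×91.7⁴/64 = 3.471×10^6 mm⁴
I = 3.471×10^-6 m⁴
Required critical load P_cr = n·P = 3.7 × 189 = 699.3 kN = 6.993×10^5 N
From P_cr = π²EI/(K·L)²:  L = (1/K)·√(π²EI/P_cr) = (1/0.7)·√(π²×1.62×10^11×3.471×10^-6/6.993×10^5)
L = 4.02 m

L_max ≈ 4.02 m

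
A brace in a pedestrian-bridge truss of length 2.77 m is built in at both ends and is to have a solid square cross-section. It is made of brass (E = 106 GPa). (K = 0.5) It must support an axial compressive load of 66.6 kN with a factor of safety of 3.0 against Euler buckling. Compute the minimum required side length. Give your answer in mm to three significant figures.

Required P_cr = n·P = 3.0 × 66.6 = 199.8 kN
L_e = K·L = 0.5 × 2.77 = 1.385 m
Required I = P_cr·L_e²/(π²E) = 1.998×10^5 × 1.385² / (π² × 1.06×10^11) = 3.663×10^-7 m⁴
I_req = 3.663×10^5 mm⁴
Solid square: I = a⁴/12  ⇒  a = (12I)^(1/4) = (12×3.663×10^5)^(1/4) = 45.8 mm

a ≈ 45.8 mm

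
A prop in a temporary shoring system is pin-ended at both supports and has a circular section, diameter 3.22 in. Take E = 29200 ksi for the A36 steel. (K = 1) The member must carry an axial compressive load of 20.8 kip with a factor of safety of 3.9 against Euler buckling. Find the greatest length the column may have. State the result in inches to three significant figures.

L_max ≈ 137 in

I = πd⁴/64 = π×3.22⁴/64 = 5.277 in⁴
Required critical load P_cr = n·P = 3.9 × 20.8 = 81.12 kip = 8.112×10^4 lb
From P_cr = π²EI/(K·L)²:  L = (1/K)·√(π²EI/P_cr) = (1/1)·√(π²×2.92×10^7×5.277/8.112×10^4)
L = 137 in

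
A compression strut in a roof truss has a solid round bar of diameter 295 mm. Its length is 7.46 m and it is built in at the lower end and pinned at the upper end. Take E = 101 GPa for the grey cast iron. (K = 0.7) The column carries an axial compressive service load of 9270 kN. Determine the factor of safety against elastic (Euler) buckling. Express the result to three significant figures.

I = πd⁴/64 = π×295⁴/64 = 3.718×10^8 mm⁴
I = 3.718×10^8 mm⁴ = 3.718×10^-4 m⁴
Effective length L_e = K·L = 0.7 × 7.46 = 5.222 m
P_cr = π²EI / L_e² = π² × 101×10⁹ × 3.718×10^-4 / 5.222² = 1.359×10^7 N
Factor of safety n = P_cr / P = 13590 / 9270 = 1.47

n ≈ 1.47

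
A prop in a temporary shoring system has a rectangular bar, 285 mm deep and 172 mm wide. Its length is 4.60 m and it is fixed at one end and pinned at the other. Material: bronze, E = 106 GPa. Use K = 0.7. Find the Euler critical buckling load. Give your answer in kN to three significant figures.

P_cr ≈ 12200 kN

Buckling occurs about the weak axis: I_min = h·b³/12 with b = 172 mm (the shorter side).
I_min = 285×172³/12 = 1.209×10^8 mm⁴
I = 1.209×10^8 mm⁴ = 1.209×10^-4 m⁴
Effective length L_e = K·L = 0.7 × 4.60 = 3.220 m
P_cr = π²EI / L_e² = π² × 106×10⁹ × 1.209×10^-4 / 3.220² = 1.219×10^7 N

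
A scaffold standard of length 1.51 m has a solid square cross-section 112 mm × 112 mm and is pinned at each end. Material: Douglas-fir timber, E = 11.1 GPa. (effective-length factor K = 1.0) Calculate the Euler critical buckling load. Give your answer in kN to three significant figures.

P_cr ≈ 630 kN

I = a⁴/12 = 112⁴/12 = 1.311×10^7 mm⁴
I = 1.311×10^7 mm⁴ = 1.311×10^-5 m⁴
Effective length L_e = K·L = 1 × 1.51 = 1.510 m
P_cr = π²EI / L_e² = π² × 11.1×10⁹ × 1.311×10^-5 / 1.510² = 6.300×10^5 N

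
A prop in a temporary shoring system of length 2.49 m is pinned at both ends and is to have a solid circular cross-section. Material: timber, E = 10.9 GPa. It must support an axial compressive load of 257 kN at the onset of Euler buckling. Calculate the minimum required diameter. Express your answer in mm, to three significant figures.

L_e = K·L = 1 × 2.49 = 2.490 m
Required I = P_cr·L_e²/(π²E) = 2.570×10^5 × 2.490² / (π² × 1.09×10^10) = 1.481×10^-5 m⁴
I_req = 1.481×10^7 mm⁴
Solid circle: I = πd⁴/64  ⇒  d = (64I/π)^(1/4) = (64×1.481×10^7/π)^(1/4) = 132 mm

d ≈ 132 mm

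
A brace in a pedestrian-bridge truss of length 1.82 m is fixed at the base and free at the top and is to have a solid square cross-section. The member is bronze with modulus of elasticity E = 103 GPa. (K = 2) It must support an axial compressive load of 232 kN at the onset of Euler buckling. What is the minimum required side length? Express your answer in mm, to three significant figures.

L_e = K·L = 2 × 1.82 = 3.640 m
Required I = P_cr·L_e²/(π²E) = 2.320×10^5 × 3.640² / (π² × 1.03×10^11) = 3.024×10^-6 m⁴
I_req = 3.024×10^6 mm⁴
Solid square: I = a⁴/12  ⇒  a = (12I)^(1/4) = (12×3.024×10^6)^(1/4) = 77.6 mm

a ≈ 77.6 mm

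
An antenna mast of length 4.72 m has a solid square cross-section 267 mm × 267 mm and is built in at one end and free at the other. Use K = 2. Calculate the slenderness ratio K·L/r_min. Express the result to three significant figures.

λ ≈ 122

I = a⁴/12 = 267⁴/12 = 4.235×10^8 mm⁴
A = 7.129×10^4 mm²;  r_min = √(I/A) = √(4.235×10^8/7.129×10^4) = 77.08 mm
L_e = K·L = 2 × 4.72 m = 9.440 m = 9440.0 mm
λ = L_e / r_min = 9440.0 / 77.08 = 122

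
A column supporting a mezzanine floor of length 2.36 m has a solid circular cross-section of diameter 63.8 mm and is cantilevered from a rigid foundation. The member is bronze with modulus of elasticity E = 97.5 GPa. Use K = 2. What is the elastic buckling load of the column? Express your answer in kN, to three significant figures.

I = πd⁴/64 = π×63.8⁴/64 = 8.133×10^5 mm⁴
I = 8.133×10^5 mm⁴ = 8.133×10^-7 m⁴
Effective length L_e = K·L = 2 × 2.36 = 4.720 m
P_cr = π²EI / L_e² = π² × 97.5×10⁹ × 8.133×10^-7 / 4.720² = 3.513×10^4 N

P_cr ≈ 35.1 kN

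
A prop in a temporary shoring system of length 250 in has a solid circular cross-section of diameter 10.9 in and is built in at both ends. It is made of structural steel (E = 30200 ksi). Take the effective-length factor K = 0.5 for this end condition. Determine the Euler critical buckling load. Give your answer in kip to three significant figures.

P_cr ≈ 13200 kip

I = πd⁴/64 = π×10.9⁴/64 = 692.9 in⁴
Effective length L_e = K·L = 0.5 × 250 = 125.0 in
P_cr = π²EI / L_e² = π² × 30200×10³ × 692.9 / 125.0² = 1.322×10^7 lb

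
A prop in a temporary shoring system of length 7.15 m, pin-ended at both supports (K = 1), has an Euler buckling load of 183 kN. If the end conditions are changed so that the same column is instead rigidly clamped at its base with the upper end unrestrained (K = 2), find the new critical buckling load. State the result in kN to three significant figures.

P_cr ∝ 1/K², so P_cr,new = P_cr,old × (K_old/K_new)² = 183 × (1/2)²
= 183 × 0.2500 = 45.8 kN

P_cr ≈ 45.8 kN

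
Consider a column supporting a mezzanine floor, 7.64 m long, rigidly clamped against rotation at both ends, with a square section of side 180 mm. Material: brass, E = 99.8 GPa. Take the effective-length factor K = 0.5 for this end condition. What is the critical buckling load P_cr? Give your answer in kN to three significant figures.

P_cr ≈ 5900 kN

I = a⁴/12 = 180⁴/12 = 8.748×10^7 mm⁴
I = 8.748×10^7 mm⁴ = 8.748×10^-5 m⁴
Effective length L_e = K·L = 0.5 × 7.64 = 3.820 m
P_cr = π²EI / L_e² = π² × 99.8×10⁹ × 8.748×10^-5 / 3.820² = 5.905×10^6 N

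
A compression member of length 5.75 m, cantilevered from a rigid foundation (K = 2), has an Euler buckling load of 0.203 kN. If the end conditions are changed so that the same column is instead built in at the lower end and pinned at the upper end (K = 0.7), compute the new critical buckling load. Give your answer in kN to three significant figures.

P_cr ∝ 1/K², so P_cr,new = P_cr,old × (K_old/K_new)² = 0.203 × (2/0.7)²
= 0.203 × 8.163 = 1.66 kN

P_cr ≈ 1.66 kN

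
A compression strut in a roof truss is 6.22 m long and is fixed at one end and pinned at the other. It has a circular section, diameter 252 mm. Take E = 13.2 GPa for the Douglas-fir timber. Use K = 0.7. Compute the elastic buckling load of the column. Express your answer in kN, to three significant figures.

P_cr ≈ 1360 kN

I = πd⁴/64 = π×252⁴/64 = 1.980×10^8 mm⁴
I = 1.980×10^8 mm⁴ = 1.980×10^-4 m⁴
Effective length L_e = K·L = 0.7 × 6.22 = 4.354 m
P_cr = π²EI / L_e² = π² × 13.2×10⁹ × 1.980×10^-4 / 4.354² = 1.360×10^6 N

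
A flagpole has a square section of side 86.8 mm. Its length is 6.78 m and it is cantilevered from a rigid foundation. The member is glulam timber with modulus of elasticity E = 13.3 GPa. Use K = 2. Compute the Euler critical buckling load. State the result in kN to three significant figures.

P_cr ≈ 3.38 kN

I = a⁴/12 = 86.8⁴/12 = 4.730×10^6 mm⁴
I = 4.730×10^6 mm⁴ = 4.730×10^-6 m⁴
Effective length L_e = K·L = 2 × 6.78 = 13.56 m
P_cr = π²EI / L_e² = π² × 13.3×10⁹ × 4.730×10^-6 / 13.56² = 3.377×10^3 N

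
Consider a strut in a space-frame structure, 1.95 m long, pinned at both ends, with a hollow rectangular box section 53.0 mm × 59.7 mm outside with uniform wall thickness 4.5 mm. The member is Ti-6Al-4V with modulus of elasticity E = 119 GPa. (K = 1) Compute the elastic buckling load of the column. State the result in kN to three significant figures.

P_cr ≈ 118 kN

Inner dimensions: h_i = 59.7 − 2×4.5 = 50.70 mm, b_i = 53.0 − 2×4.5 = 44.00 mm
Weak-axis I_min = (h_o·b_o³ − h_i·b_i³)/12 with b_o = 53.0, b_i = 44.00 mm (shorter outer/inner sides).
I_min = (59.7×53.0³ − 50.70×44.00³)/12 = 3.808×10^5 mm⁴
I = 3.808×10^5 mm⁴ = 3.808×10^-7 m⁴
Effective length L_e = K·L = 1 × 1.95 = 1.950 m
P_cr = π²EI / L_e² = π² × 119×10⁹ × 3.808×10^-7 / 1.950² = 1.176×10^5 N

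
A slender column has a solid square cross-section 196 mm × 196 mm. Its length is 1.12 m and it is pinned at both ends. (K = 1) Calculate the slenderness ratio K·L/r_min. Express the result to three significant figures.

λ ≈ 19.8

I = a⁴/12 = 196⁴/12 = 1.230×10^8 mm⁴
A = 3.842×10^4 mm²;  r_min = √(I/A) = √(1.230×10^8/3.842×10^4) = 56.58 mm
L_e = K·L = 1 × 1.12 m = 1.120 m = 1120.0 mm
λ = L_e / r_min = 1120.0 / 56.58 = 19.8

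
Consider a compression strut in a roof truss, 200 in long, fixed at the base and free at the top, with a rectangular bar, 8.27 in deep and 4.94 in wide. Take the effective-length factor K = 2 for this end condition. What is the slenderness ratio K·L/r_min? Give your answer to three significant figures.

For a rectangle r_min = b/√12 = 4.94/√12 = 1.426 in
L_e = K·L = 2 × 200 = 400.0 in
λ = L_e / r_min = 400.00 / 1.426 = 280

λ ≈ 280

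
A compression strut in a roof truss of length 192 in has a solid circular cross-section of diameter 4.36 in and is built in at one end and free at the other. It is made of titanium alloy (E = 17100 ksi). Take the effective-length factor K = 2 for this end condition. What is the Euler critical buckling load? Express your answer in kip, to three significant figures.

P_cr ≈ 20.3 kip

I = πd⁴/64 = π×4.36⁴/64 = 17.74 in⁴
Effective length L_e = K·L = 2 × 192 = 384.0 in
P_cr = π²EI / L_e² = π² × 17100×10³ × 17.74 / 384.0² = 2.030×10^4 lb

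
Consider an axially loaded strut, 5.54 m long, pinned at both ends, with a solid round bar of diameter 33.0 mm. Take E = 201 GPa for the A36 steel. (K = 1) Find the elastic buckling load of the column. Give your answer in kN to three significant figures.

P_cr ≈ 3.76 kN

I = πd⁴/64 = π×33.0⁴/64 = 5.821×10^4 mm⁴
I = 5.821×10^4 mm⁴ = 5.821×10^-8 m⁴
Effective length L_e = K·L = 1 × 5.54 = 5.540 m
P_cr = π²EI / L_e² = π² × 201×10⁹ × 5.821×10^-8 / 5.540² = 3.763×10^3 N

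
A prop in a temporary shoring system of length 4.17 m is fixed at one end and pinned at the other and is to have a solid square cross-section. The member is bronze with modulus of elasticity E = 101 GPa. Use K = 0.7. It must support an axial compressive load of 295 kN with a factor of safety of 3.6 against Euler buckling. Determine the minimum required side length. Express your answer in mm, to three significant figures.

Required P_cr = n·P = 3.6 × 295 = 1062 kN
L_e = K·L = 0.7 × 4.17 = 2.919 m
Required I = P_cr·L_e²/(π²E) = 1.062×10^6 × 2.919² / (π² × 1.01×10^11) = 9.078×10^-6 m⁴
I_req = 9.078×10^6 mm⁴
Solid square: I = a⁴/12  ⇒  a = (12I)^(1/4) = (12×9.078×10^6)^(1/4) = 102 mm

a ≈ 102 mm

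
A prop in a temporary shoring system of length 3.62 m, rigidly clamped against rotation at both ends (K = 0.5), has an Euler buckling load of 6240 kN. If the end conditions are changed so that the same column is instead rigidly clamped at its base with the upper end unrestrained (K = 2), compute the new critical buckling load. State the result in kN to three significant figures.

P_cr ≈ 390 kN

P_cr ∝ 1/K², so P_cr,new = P_cr,old × (K_old/K_new)² = 6240 × (0.5/2)²
= 6240 × 0.06250 = 390 kN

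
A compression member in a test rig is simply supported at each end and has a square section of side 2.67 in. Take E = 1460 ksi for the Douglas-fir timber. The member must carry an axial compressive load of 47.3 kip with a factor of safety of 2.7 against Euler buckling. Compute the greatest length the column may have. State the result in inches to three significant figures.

I = a⁴/12 = 2.67⁴/12 = 4.235 in⁴
Required critical load P_cr = n·P = 2.7 × 47.3 = 127.7 kip = 1.277×10^5 lb
From P_cr = π²EI/(K·L)²:  L = (1/K)·√(π²EI/P_cr) = (1/1)·√(π²×1.46×10^6×4.235/1.277×10^5)
L = 21.9 in

L_max ≈ 21.9 in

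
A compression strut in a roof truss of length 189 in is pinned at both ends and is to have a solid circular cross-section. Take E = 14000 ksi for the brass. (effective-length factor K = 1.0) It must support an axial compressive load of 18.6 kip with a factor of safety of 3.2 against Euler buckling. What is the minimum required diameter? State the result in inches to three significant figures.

d ≈ 4.21 in

Required P_cr = n·P = 3.2 × 18.6 = 59.52 kip
L_e = K·L = 1 × 189 = 189.0 in
Required I = P_cr·L_e²/(π²E) = 5.952×10^4 × 189.0² / (π² × 1.40×10^7) = 15.39 in⁴
Solid circle: I = πd⁴/64  ⇒  d = (64I/π)^(1/4) = (64×15.39/π)^(1/4) = 4.21 in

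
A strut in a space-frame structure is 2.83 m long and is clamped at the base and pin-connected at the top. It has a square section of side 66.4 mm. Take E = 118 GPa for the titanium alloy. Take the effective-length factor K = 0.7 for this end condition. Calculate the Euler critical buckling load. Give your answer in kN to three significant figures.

I = a⁴/12 = 66.4⁴/12 = 1.620×10^6 mm⁴
I = 1.620×10^6 mm⁴ = 1.620×10^-6 m⁴
Effective length L_e = K·L = 0.7 × 2.83 = 1.981 m
P_cr = π²EI / L_e² = π² × 118×10⁹ × 1.620×10^-6 / 1.981² = 4.807×10^5 N

P_cr ≈ 481 kN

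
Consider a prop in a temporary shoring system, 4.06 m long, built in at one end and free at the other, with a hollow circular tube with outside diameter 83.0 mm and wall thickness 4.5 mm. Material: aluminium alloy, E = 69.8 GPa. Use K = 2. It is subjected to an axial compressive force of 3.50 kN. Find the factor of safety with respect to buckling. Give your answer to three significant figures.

Inner diameter d_i = 83.0 − 2×4.5 = 74.00 mm
I = π(d_o⁴ − d_i⁴)/64 = π(83.0⁴ − 74.00⁴)/64 = 8.576×10^5 mm⁴
I = 8.576×10^5 mm⁴ = 8.576×10^-7 m⁴
Effective length L_e = K·L = 2 × 4.06 = 8.120 m
P_cr = π²EI / L_e² = π² × 69.8×10⁹ × 8.576×10^-7 / 8.120² = 8.961×10^3 N
Factor of safety n = P_cr / P = 8.9609 / 3.50 = 2.56

n ≈ 2.56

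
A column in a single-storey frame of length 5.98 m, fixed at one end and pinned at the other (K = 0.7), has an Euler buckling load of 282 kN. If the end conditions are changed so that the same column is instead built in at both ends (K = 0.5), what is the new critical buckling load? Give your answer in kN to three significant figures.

P_cr ≈ 553 kN

P_cr ∝ 1/K², so P_cr,new = P_cr,old × (K_old/K_new)² = 282 × (0.7/0.5)²
= 282 × 1.960 = 553 kN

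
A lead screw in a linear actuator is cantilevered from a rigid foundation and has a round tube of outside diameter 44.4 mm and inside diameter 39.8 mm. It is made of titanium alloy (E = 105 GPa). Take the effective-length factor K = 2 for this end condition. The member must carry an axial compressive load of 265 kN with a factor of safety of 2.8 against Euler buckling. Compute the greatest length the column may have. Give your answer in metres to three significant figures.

d_o = 44.4 mm, d_i = 39.8 mm
I = π(d_o⁴ − d_i⁴)/64 = π(44.4⁴ − 39.80⁴)/64 = 6.760×10^4 mm⁴
I = 6.760×10^-8 m⁴
Required critical load P_cr = n·P = 2.8 × 265 = 742.0 kN = 7.420×10^5 N
From P_cr = π²EI/(K·L)²:  L = (1/K)·√(π²EI/P_cr) = (1/2)·√(π²×1.05×10^11×6.760×10^-8/7.420×10^5)
L = 0.154 m

L_max ≈ 0.154 m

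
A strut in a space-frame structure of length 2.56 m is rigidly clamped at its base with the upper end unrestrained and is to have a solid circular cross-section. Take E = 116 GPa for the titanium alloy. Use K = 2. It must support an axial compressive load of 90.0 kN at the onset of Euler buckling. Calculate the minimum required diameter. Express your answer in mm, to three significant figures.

L_e = K·L = 2 × 2.56 = 5.120 m
Required I = P_cr·L_e²/(π²E) = 9.000×10^4 × 5.120² / (π² × 1.16×10^11) = 2.061×10^-6 m⁴
I_req = 2.061×10^6 mm⁴
Solid circle: I = πd⁴/64  ⇒  d = (64I/π)^(1/4) = (64×2.061×10^6/π)^(1/4) = 80.5 mm

d ≈ 80.5 mm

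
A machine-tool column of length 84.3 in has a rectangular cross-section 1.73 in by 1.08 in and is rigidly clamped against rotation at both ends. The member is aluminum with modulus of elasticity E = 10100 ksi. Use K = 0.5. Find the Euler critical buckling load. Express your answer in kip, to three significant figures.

P_cr ≈ 10.2 kip

Buckling occurs about the weak axis: I_min = h·b³/12 with b = 1.08 in (the shorter side).
I_min = 1.73×1.08³/12 = 0.1816 in⁴
Effective length L_e = K·L = 0.5 × 84.3 = 42.15 in
P_cr = π²EI / L_e² = π² × 10100×10³ × 0.1816 / 42.15² = 1.019×10^4 lb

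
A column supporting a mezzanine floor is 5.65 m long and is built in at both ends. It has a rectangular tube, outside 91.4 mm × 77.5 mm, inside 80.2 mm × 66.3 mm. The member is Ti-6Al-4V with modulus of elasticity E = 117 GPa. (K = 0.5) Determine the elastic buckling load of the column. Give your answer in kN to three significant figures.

Weak-axis I_min = (h_o·b_o³ − h_i·b_i³)/12 with b_o = 77.5, b_i = 66.30 mm (shorter outer/inner sides).
I_min = (91.4×77.5³ − 80.20×66.30³)/12 = 1.598×10^6 mm⁴
I = 1.598×10^6 mm⁴ = 1.598×10^-6 m⁴
Effective length L_e = K·L = 0.5 × 5.65 = 2.825 m
P_cr = π²EI / L_e² = π² × 117×10⁹ × 1.598×10^-6 / 2.825² = 2.312×10^5 N

P_cr ≈ 231 kN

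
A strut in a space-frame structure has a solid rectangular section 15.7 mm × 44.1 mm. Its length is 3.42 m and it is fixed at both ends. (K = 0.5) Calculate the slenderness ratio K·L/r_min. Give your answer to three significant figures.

λ ≈ 377

For a rectangle r_min = b/√12 = 15.7/√12 = 4.532 mm
L_e = K·L = 0.5 × 3.42 m = 1.710 m = 1710.0 mm
λ = L_e / r_min = 1710.0 / 4.532 = 377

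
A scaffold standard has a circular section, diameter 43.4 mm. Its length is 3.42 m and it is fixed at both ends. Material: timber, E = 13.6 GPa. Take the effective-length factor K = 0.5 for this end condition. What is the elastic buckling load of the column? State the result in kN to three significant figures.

P_cr ≈ 7.99 kN

I = πd⁴/64 = π×43.4⁴/64 = 1.742×10^5 mm⁴
I = 1.742×10^5 mm⁴ = 1.742×10^-7 m⁴
Effective length L_e = K·L = 0.5 × 3.42 = 1.710 m
P_cr = π²EI / L_e² = π² × 13.6×10⁹ × 1.742×10^-7 / 1.710² = 7.994×10^3 N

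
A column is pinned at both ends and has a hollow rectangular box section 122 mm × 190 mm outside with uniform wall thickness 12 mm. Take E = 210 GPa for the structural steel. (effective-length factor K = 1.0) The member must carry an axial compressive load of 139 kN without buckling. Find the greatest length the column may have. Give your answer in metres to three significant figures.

Inner dimensions: h_i = 190 − 2×12 = 166.0 mm, b_i = 122 − 2×12 = 98.00 mm
Weak-axis I_min = (h_o·b_o³ − h_i·b_i³)/12 with b_o = 122, b_i = 98.00 mm (shorter outer/inner sides).
I_min = (190×122³ − 166.0×98.00³)/12 = 1.573×10^7 mm⁴
I = 1.573×10^-5 m⁴
At the buckling limit P_cr = P = 1.390×10^5 N
From P_cr = π²EI/(K·L)²:  L = (1/K)·√(π²EI/P_cr) = (1/1)·√(π²×2.10×10^11×1.573×10^-5/1.390×10^5)
L = 15.3 m

L_max ≈ 15.3 m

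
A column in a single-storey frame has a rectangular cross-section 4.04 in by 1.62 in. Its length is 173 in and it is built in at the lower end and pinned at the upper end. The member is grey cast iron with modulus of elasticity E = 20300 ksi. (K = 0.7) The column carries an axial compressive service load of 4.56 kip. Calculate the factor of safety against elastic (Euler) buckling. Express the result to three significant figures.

Buckling occurs about the weak axis: I_min = h·b³/12 with b = 1.62 in (the shorter side).
I_min = 4.04×1.62³/12 = 1.431 in⁴
Effective length L_e = K·L = 0.7 × 173 = 121.1 in
P_cr = π²EI / L_e² = π² × 20300×10³ × 1.431 / 121.1² = 1.955×10^4 lb
Factor of safety n = P_cr / P = 19.555 / 4.56 = 4.29

n ≈ 4.29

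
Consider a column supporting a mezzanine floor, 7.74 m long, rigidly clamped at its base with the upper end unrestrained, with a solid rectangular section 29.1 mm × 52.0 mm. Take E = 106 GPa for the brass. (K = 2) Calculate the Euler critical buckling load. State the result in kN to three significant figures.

Buckling occurs about the weak axis: I_min = h·b³/12 with b = 29.1 mm (the shorter side).
I_min = 52.0×29.1³/12 = 1.068×10^5 mm⁴
I = 1.068×10^5 mm⁴ = 1.068×10^-7 m⁴
Effective length L_e = K·L = 2 × 7.74 = 15.48 m
P_cr = π²EI / L_e² = π² × 106×10⁹ × 1.068×10^-7 / 15.48² = 466.2 N

P_cr ≈ 0.466 kN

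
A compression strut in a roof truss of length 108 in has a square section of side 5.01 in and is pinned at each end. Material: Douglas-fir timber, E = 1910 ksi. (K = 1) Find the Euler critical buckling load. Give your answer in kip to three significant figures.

I = a⁴/12 = 5.01⁴/12 = 52.50 in⁴
Effective length L_e = K·L = 1 × 108 = 108.0 in
P_cr = π²EI / L_e² = π² × 1910×10³ × 52.50 / 108.0² = 8.485×10^4 lb

P_cr ≈ 84.9 kip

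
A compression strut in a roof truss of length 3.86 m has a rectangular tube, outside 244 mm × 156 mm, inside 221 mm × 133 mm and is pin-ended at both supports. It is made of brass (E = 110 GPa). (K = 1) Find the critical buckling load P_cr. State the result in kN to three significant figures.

P_cr ≈ 2470 kN

Weak-axis I_min = (h_o·b_o³ − h_i·b_i³)/12 with b_o = 156, b_i = 133.0 mm (shorter outer/inner sides).
I_min = (244×156³ − 221.0×133.0³)/12 = 3.387×10^7 mm⁴
I = 3.387×10^7 mm⁴ = 3.387×10^-5 m⁴
Effective length L_e = K·L = 1 × 3.86 = 3.860 m
P_cr = π²EI / L_e² = π² × 110×10⁹ × 3.387×10^-5 / 3.860² = 2.468×10^6 N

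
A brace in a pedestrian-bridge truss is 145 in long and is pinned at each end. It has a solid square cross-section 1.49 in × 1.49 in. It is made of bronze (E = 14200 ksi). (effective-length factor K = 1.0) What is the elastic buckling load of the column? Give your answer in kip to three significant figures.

P_cr ≈ 2.74 kip

I = a⁴/12 = 1.49⁴/12 = 0.4107 in⁴
Effective length L_e = K·L = 1 × 145 = 145.0 in
P_cr = π²EI / L_e² = π² × 14200×10³ × 0.4107 / 145.0² = 2.738×10^3 lb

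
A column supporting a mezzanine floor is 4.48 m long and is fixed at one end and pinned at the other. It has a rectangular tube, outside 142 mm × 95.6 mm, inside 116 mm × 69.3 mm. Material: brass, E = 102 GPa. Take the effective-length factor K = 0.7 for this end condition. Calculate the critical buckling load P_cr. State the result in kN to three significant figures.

P_cr ≈ 729 kN

Weak-axis I_min = (h_o·b_o³ − h_i·b_i³)/12 with b_o = 95.6, b_i = 69.30 mm (shorter outer/inner sides).
I_min = (142×95.6³ − 116.0×69.30³)/12 = 7.122×10^6 mm⁴
I = 7.122×10^6 mm⁴ = 7.122×10^-6 m⁴
Effective length L_e = K·L = 0.7 × 4.48 = 3.136 m
P_cr = π²EI / L_e² = π² × 102×10⁹ × 7.122×10^-6 / 3.136² = 7.290×10^5 N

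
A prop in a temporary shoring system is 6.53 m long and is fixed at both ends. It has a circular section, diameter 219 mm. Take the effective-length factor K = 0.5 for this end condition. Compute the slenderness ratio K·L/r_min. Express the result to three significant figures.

λ ≈ 59.6

I = πd⁴/64 = π×219⁴/64 = 1.129×10^8 mm⁴
A = 3.767×10^4 mm²;  r_min = √(I/A) = √(1.129×10^8/3.767×10^4) = 54.75 mm
L_e = K·L = 0.5 × 6.53 m = 3.265 m = 3265.0 mm
λ = L_e / r_min = 3265.0 / 54.75 = 59.6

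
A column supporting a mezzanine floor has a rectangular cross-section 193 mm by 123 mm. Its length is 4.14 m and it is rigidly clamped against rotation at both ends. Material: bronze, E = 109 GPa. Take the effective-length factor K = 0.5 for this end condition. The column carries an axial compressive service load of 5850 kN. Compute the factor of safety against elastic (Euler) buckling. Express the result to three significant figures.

n ≈ 1.28

Buckling occurs about the weak axis: I_min = h·b³/12 with b = 123 mm (the shorter side).
I_min = 193×123³/12 = 2.993×10^7 mm⁴
I = 2.993×10^7 mm⁴ = 2.993×10^-5 m⁴
Effective length L_e = K·L = 0.5 × 4.14 = 2.070 m
P_cr = π²EI / L_e² = π² × 109×10⁹ × 2.993×10^-5 / 2.070² = 7.514×10^6 N
Factor of safety n = P_cr / P = 7514.1 / 5850 = 1.28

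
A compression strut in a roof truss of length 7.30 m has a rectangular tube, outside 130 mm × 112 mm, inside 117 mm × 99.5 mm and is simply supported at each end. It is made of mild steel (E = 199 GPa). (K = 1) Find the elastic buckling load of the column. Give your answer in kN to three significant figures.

P_cr ≈ 207 kN

Weak-axis I_min = (h_o·b_o³ − h_i·b_i³)/12 with b_o = 112, b_i = 99.50 mm (shorter outer/inner sides).
I_min = (130×112³ − 117.0×99.50³)/12 = 5.616×10^6 mm⁴
I = 5.616×10^6 mm⁴ = 5.616×10^-6 m⁴
Effective length L_e = K·L = 1 × 7.30 = 7.300 m
P_cr = π²EI / L_e² = π² × 199×10⁹ × 5.616×10^-6 / 7.300² = 2.070×10^5 N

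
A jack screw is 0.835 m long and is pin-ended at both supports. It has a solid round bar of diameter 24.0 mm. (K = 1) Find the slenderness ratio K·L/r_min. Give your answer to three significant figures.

I = πd⁴/64 = π×24.0⁴/64 = 1.629×10^4 mm⁴
A = 452.4 mm²;  r_min = √(I/A) = √(1.629×10^4/452.4) = 6.000 mm
L_e = K·L = 1 × 0.835 m = 0.8350 m = 835.00 mm
λ = L_e / r_min = 835.00 / 6.000 = 139

λ ≈ 139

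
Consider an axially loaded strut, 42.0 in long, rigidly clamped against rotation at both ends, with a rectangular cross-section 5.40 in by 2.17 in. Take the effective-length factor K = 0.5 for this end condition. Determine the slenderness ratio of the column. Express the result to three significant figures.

λ ≈ 33.5

Buckling occurs about the weak axis: I_min = h·b³/12 with b = 2.17 in (the shorter side).
I_min = 5.40×2.17³/12 = 4.598 in⁴
A = 11.72 in²;  r_min = √(I/A) = √(4.598/11.72) = 0.6264 in
L_e = K·L = 0.5 × 42.0 = 21.00 in
λ = L_e / r_min = 21.000 / 0.6264 = 33.5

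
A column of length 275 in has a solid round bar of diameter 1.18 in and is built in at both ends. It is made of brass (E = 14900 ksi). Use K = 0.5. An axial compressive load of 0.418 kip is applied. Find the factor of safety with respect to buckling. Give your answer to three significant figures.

n ≈ 1.77

I = πd⁴/64 = π×1.18⁴/64 = 9.517×10^-2 in⁴
Effective length L_e = K·L = 0.5 × 275 = 137.5 in
P_cr = π²EI / L_e² = π² × 14900×10³ × 9.517×10^-2 / 137.5² = 740.3 lb
Factor of safety n = P_cr / P = 0.74025 / 0.418 = 1.77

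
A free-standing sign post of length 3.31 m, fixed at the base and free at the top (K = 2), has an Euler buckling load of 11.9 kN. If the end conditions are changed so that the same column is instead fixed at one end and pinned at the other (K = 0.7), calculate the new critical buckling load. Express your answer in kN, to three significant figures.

P_cr ∝ 1/K², so P_cr,new = P_cr,old × (K_old/K_new)² = 11.9 × (2/0.7)²
= 11.9 × 8.163 = 97.1 kN

P_cr ≈ 97.1 kN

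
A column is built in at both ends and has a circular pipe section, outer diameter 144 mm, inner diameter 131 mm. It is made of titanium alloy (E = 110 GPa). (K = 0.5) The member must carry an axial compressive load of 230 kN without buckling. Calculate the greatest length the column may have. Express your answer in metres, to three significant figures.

L_max ≈ 11.2 m

d_o = 144 mm, d_i = 131 mm
I = π(d_o⁴ − d_i⁴)/64 = π(144⁴ − 131.0⁴)/64 = 6.650×10^6 mm⁴
I = 6.650×10^-6 m⁴
At the buckling limit P_cr = P = 2.300×10^5 N
From P_cr = π²EI/(K·L)²:  L = (1/K)·√(π²EI/P_cr) = (1/0.5)·√(π²×1.10×10^11×6.650×10^-6/2.300×10^5)
L = 11.2 m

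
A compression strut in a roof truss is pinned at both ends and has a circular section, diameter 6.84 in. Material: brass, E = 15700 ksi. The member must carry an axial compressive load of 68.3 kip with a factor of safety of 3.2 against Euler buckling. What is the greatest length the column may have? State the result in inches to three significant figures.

L_max ≈ 276 in

I = πd⁴/64 = π×6.84⁴/64 = 107.4 in⁴
Required critical load P_cr = n·P = 3.2 × 68.3 = 218.6 kip = 2.186×10^5 lb
From P_cr = π²EI/(K·L)²:  L = (1/K)·√(π²EI/P_cr) = (1/1)·√(π²×1.57×10^7×107.4/2.186×10^5)
L = 276 in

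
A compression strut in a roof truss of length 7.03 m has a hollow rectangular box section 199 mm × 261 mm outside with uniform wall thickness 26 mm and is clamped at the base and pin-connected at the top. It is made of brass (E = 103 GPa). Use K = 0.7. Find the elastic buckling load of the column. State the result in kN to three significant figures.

P_cr ≈ 4870 kN

Inner dimensions: h_i = 261 − 2×26 = 209.0 mm, b_i = 199 − 2×26 = 147.0 mm
Weak-axis I_min = (h_o·b_o³ − h_i·b_i³)/12 with b_o = 199, b_i = 147.0 mm (shorter outer/inner sides).
I_min = (261×199³ − 209.0×147.0³)/12 = 1.161×10^8 mm⁴
I = 1.161×10^8 mm⁴ = 1.161×10^-4 m⁴
Effective length L_e = K·L = 0.7 × 7.03 = 4.921 m
P_cr = π²EI / L_e² = π² × 103×10⁹ × 1.161×10^-4 / 4.921² = 4.873×10^6 N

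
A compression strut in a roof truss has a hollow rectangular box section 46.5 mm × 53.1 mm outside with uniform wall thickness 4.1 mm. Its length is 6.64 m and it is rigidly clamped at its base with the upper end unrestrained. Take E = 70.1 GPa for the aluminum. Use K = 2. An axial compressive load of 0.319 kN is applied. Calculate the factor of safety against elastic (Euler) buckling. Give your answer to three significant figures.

Inner dimensions: h_i = 53.1 − 2×4.1 = 44.90 mm, b_i = 46.5 − 2×4.1 = 38.30 mm
Weak-axis I_min = (h_o·b_o³ − h_i·b_i³)/12 with b_o = 46.5, b_i = 38.30 mm (shorter outer/inner sides).
I_min = (53.1×46.5³ − 44.90×38.30³)/12 = 2.347×10^5 mm⁴
I = 2.347×10^5 mm⁴ = 2.347×10^-7 m⁴
Effective length L_e = K·L = 2 × 6.64 = 13.28 m
P_cr = π²EI / L_e² = π² × 70.1×10⁹ × 2.347×10^-7 / 13.28² = 920.7 N
Factor of safety n = P_cr / P = 0.92072 / 0.319 = 2.89

n ≈ 2.89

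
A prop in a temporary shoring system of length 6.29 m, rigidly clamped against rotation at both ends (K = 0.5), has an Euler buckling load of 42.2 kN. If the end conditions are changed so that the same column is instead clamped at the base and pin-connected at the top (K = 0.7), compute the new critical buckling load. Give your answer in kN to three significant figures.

P_cr ≈ 21.5 kN

P_cr ∝ 1/K², so P_cr,new = P_cr,old × (K_old/K_new)² = 42.2 × (0.5/0.7)²
= 42.2 × 0.5102 = 21.5 kN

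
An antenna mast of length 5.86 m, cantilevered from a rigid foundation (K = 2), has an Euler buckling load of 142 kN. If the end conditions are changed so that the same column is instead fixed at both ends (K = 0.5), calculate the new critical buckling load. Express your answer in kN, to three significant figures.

P_cr ≈ 2270 kN

P_cr ∝ 1/K², so P_cr,new = P_cr,old × (K_old/K_new)² = 142 × (2/0.5)²
= 142 × 16.00 = 2270 kN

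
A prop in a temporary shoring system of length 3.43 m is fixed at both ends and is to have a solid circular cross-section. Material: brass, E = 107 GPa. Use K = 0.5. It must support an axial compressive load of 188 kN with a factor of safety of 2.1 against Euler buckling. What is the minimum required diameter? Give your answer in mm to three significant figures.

d ≈ 68.8 mm

Required P_cr = n·P = 2.1 × 188 = 394.8 kN
L_e = K·L = 0.5 × 3.43 = 1.715 m
Required I = P_cr·L_e²/(π²E) = 3.948×10^5 × 1.715² / (π² × 1.07×10^11) = 1.100×10^-6 m⁴
I_req = 1.100×10^6 mm⁴
Solid circle: I = πd⁴/64  ⇒  d = (64I/π)^(1/4) = (64×1.100×10^6/π)^(1/4) = 68.8 mm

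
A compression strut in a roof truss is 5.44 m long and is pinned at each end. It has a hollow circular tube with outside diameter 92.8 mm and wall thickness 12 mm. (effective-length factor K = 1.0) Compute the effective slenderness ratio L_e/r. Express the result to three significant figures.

Inner diameter d_i = 92.8 − 2×12 = 68.80 mm
I = π(d_o⁴ − d_i⁴)/64 = π(92.8⁴ − 68.80⁴)/64 = 2.541×10^6 mm⁴
A = 3.046×10^3 mm²;  r_min = √(I/A) = √(2.541×10^6/3.046×10^3) = 28.88 mm
L_e = K·L = 1 × 5.44 m = 5.440 m = 5440.0 mm
λ = L_e / r_min = 5440.0 / 28.88 = 188

λ ≈ 188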